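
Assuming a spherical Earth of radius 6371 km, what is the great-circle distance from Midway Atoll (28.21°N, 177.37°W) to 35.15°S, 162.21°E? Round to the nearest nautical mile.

3976 nmi

Δλ = 162.21 − -177.37 = 339.58°; wrapped into (−180°, 180°]: -20.42°.
Δφ = -35.15 − 28.21 = -63.36°.
a = sin²(Δφ/2) + cos φ₁ · cos φ₂ · sin²(Δλ/2) = 0.298447.
c = 2·atan2(√a, √(1−a)) = 1.15589 rad → d = 6371·c ≈ 7364.17 km ≈ 3976.33 nmi.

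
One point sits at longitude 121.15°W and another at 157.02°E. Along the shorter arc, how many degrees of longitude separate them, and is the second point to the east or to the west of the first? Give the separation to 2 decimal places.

81.83° west

Raw difference: 157.02 − -121.15 = 278.17°.
Normalise into (−180°, 180°]: 278.17° − 360° = -81.83°.
Negative ⇒ the second point lies to the west; separation 81.83°.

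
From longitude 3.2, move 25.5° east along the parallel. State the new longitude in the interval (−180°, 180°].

+28.7°

Start at +3.2°; shift +25.5° → +28.7°.
+28.7° already lies in (−180°, 180°].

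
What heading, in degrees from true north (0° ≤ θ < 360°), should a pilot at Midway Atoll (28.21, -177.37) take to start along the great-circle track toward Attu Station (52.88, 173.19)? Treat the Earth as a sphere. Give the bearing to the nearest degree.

Δλ = 173.19 − -177.37 = 350.56°; wrapped into (−180°, 180°]: -9.44°.
θ = atan2( sin Δλ · cos φ₂ , cos φ₁ · sin φ₂ − sin φ₁ · cos φ₂ · cos Δλ )
  = atan2(-0.09898, 0.42125) = -13.223° → normalised to [0°, 360°): 346.777°.

347°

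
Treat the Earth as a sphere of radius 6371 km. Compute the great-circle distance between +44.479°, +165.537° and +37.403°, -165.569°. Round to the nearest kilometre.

2536 km

Δλ = -165.569 − 165.537 = -331.106°; wrapped into (−180°, 180°]: 28.894°.
Δφ = 37.403 − 44.479 = -7.076°.
a = sin²(Δφ/2) + cos φ₁ · cos φ₂ · sin²(Δλ/2) = 0.039087.
c = 2·atan2(√a, √(1−a)) = 0.39803 rad → d = 6371·c ≈ 2535.86 km.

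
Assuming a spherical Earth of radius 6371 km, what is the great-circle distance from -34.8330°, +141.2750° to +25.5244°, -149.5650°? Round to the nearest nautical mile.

Δλ = -149.5650 − 141.2750 = -290.8400°; wrapped into (−180°, 180°]: 69.1600°.
Δφ = 25.5244 − -34.8330 = 60.3574°.
a = sin²(Δφ/2) + cos φ₁ · cos φ₂ · sin²(Δλ/2) = 0.491304.
c = 2·atan2(√a, √(1−a)) = 1.55340 rad → d = 6371·c ≈ 9896.73 km ≈ 5343.81 nmi.

5344 nmi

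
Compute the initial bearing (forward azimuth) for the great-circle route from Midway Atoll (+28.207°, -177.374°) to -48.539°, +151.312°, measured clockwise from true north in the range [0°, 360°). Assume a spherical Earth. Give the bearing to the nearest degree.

Δλ = 151.312 − -177.374 = 328.686°; wrapped into (−180°, 180°]: -31.314°.
θ = atan2( sin Δλ · cos φ₂ , cos φ₁ · sin φ₂ − sin φ₁ · cos φ₂ · cos Δλ )
  = atan2(-0.34412, -0.92778) = -159.650° → normalised to [0°, 360°): 200.350°.

200°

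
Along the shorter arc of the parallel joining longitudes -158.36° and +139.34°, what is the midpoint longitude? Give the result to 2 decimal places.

Signed shortest Δλ from -158.36° to +139.34° is -62.30°.
Midpoint longitude = -158.36° + (-62.30°)/2 = -158.36° − 31.15° = -189.51°.
Normalise into (−180°, 180°]: +170.49°.
(The naïve average (-158.36 + +139.34)/2 = -9.51° is on the wrong side of the globe.)

+170.49°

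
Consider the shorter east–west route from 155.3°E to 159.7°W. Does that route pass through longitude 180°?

Yes

Naïve |-159.7 − 155.3| = 315.0° > 180°, so the shorter arc goes the other way round — across 180°.
Signed shortest Δλ = ((-159.7 − 155.3 + 180) mod 360) − 180 = 45.0°.
Going east by 45.0° from +155.3° passes through 180° before reaching -159.7°.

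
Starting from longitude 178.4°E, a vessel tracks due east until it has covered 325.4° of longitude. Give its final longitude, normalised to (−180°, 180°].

143.8°E

Start at +178.4°; shift +325.4° → +503.8°.
+503.8° lies outside (−180°, 180°]; subtract 360° → +143.8°.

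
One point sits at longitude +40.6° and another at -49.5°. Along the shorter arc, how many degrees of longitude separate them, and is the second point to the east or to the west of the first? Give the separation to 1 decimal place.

90.1° west

Raw difference: -49.5 − 40.6 = -90.1°.
Normalise into (−180°, 180°]: -90.1° stays -90.1°.
Negative ⇒ the second point lies to the west; separation 90.1°.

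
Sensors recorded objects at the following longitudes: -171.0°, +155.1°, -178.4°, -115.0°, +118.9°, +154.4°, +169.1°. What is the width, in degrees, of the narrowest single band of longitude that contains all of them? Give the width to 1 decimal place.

126.1°

Sort the longitudes: -178.4°, -171.0°, -115.0°, +118.9°, +154.4°, +155.1°, +169.1°.
Eastward gaps between consecutive values (wrapping around): 7.4°, 56.0°, 233.9°, 35.5°, 0.7°, 14.0°, 12.5°.
Largest gap = 233.9° ⇒ minimal covering band is its complement: 360° − 233.9° = 126.1°.
Band runs from +118.9° eastward to -115.0°, crossing the antimeridian.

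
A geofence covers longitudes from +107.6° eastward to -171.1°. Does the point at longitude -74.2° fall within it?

No

Band width going east from +107.6° to -171.1°: ((-171.1 − 107.6) mod 360) = 81.3°.
Offset of -74.2° east of the west edge: ((-74.2 − 107.6) mod 360) = 178.2°.
178.2° > 81.3° ⇒ outside.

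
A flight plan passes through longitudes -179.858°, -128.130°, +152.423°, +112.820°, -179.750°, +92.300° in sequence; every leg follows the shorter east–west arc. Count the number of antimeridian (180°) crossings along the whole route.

3

Leg 1: -179.858° → -128.130°, shortest Δλ = 51.728° (east) — does not cross 180°.
Leg 2: -128.130° → +152.423°, shortest Δλ = -79.447° (west) — crosses 180°.
Leg 3: +152.423° → +112.820°, shortest Δλ = -39.603° (west) — does not cross 180°.
Leg 4: +112.820° → -179.750°, shortest Δλ = 67.43° (east) — crosses 180°.
Leg 5: -179.750° → +92.300°, shortest Δλ = -87.95° (west) — crosses 180°.
Total crossings: 3.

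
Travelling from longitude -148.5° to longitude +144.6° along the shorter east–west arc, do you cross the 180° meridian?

Yes

Naïve |144.6 − -148.5| = 293.1° > 180°, so the shorter arc goes the other way round — across 180°.
Signed shortest Δλ = ((144.6 − -148.5 + 180) mod 360) − 180 = -66.9°.
Going west by 66.9° from -148.5° passes through 180° before reaching +144.6°.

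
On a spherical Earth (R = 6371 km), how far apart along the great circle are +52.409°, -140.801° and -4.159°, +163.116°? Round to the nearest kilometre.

8186 km

Δλ = 163.116 − -140.801 = 303.917°; wrapped into (−180°, 180°]: -56.083°.
Δφ = -4.159 − 52.409 = -56.568°.
a = sin²(Δφ/2) + cos φ₁ · cos φ₂ · sin²(Δλ/2) = 0.358989.
c = 2·atan2(√a, √(1−a)) = 1.28489 rad → d = 6371·c ≈ 8186.06 km.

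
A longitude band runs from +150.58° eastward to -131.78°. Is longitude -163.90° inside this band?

Band width going east from +150.58° to -131.78°: ((-131.78 − 150.58) mod 360) = 77.64°.
Offset of -163.90° east of the west edge: ((-163.90 − 150.58) mod 360) = 45.52°.
45.52° ≤ 77.64° ⇒ inside.

Yes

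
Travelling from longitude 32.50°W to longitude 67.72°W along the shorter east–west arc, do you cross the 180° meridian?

Signed shortest Δλ = ((-67.72 − -32.50 + 180) mod 360) − 180 = -35.22°.
Going west by 35.22° from -32.50° reaches -67.72° without touching 180°.

No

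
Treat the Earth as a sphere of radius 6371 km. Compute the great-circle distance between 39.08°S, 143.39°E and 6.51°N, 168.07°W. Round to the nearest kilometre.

Δλ = -168.07 − 143.39 = -311.46°; wrapped into (−180°, 180°]: 48.54°.
Δφ = 6.51 − -39.08 = 45.59°.
a = sin²(Δφ/2) + cos φ₁ · cos φ₂ · sin²(Δλ/2) = 0.280412.
c = 2·atan2(√a, √(1−a)) = 1.11611 rad → d = 6371·c ≈ 7110.76 km.

7111 km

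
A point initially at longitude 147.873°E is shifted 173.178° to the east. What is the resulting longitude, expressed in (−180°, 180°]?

38.949°W

Start at +147.873°; shift +173.178° → +321.051°.
+321.051° lies outside (−180°, 180°]; subtract 360° → -38.949°.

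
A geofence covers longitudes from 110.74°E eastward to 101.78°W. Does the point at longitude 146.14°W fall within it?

Yes

Band width going east from +110.74° to -101.78°: ((-101.78 − 110.74) mod 360) = 147.48°.
Offset of -146.14° east of the west edge: ((-146.14 − 110.74) mod 360) = 103.12°.
103.12° ≤ 147.48° ⇒ inside.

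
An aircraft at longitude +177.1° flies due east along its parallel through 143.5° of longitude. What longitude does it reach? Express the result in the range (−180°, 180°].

Start at +177.1°; shift +143.5° → +320.6°.
+320.6° lies outside (−180°, 180°]; subtract 360° → -39.4°.

-39.4°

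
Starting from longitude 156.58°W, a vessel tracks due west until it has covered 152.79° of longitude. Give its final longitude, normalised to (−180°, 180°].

Start at -156.58°; shift −152.79° → -309.37°.
-309.37° lies outside (−180°, 180°]; add 360° → +50.63°.

50.63°E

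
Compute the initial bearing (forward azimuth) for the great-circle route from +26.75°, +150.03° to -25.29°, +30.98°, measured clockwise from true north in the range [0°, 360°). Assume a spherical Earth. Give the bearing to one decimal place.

256.9°

Δλ = 30.98 − 150.03 = -119.05°.
θ = atan2( sin Δλ · cos φ₂ , cos φ₁ · sin φ₂ − sin φ₁ · cos φ₂ · cos Δλ )
  = atan2(-0.79041, -0.18387) = -103.096° → normalised to [0°, 360°): 256.904°.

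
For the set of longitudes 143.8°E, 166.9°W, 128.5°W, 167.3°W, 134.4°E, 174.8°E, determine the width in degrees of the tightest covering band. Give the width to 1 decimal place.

Sort the longitudes: -167.3°, -166.9°, -128.5°, +134.4°, +143.8°, +174.8°.
Eastward gaps between consecutive values (wrapping around): 0.4°, 38.4°, 262.9°, 9.4°, 31.0°, 17.9°.
Largest gap = 262.9° ⇒ minimal covering band is its complement: 360° − 262.9° = 97.1°.
Band runs from +134.4° eastward to -128.5°, crossing the antimeridian.

97.1°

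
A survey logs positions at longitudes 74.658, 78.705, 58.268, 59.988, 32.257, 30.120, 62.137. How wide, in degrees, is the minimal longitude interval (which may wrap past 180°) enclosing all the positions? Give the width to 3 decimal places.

Sort the longitudes: +30.120°, +32.257°, +58.268°, +59.988°, +62.137°, +74.658°, +78.705°.
Eastward gaps between consecutive values (wrapping around): 2.137°, 26.011°, 1.720°, 2.149°, 12.521°, 4.047°, 311.415°.
Largest gap = 311.415° ⇒ minimal covering band is its complement: 360° − 311.415° = 48.585°.
Band runs from +30.120° eastward to +78.705°.

48.585°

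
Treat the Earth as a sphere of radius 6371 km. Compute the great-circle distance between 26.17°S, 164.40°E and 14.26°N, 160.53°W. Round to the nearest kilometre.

5882 km

Δλ = -160.53 − 164.40 = -324.93°; wrapped into (−180°, 180°]: 35.07°.
Δφ = 14.26 − -26.17 = 40.43°.
a = sin²(Δφ/2) + cos φ₁ · cos φ₂ · sin²(Δλ/2) = 0.198360.
c = 2·atan2(√a, √(1−a)) = 0.92319 rad → d = 6371·c ≈ 5881.63 km.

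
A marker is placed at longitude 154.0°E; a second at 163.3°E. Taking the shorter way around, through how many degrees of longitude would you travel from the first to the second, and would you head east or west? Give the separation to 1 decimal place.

9.3° east

Raw difference: 163.3 − 154.0 = 9.3°.
Normalise into (−180°, 180°]: 9.3° stays 9.3°.
Positive ⇒ the second point lies to the east; separation 9.3°.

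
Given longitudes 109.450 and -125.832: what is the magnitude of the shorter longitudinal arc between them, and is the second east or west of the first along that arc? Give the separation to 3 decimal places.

124.718° east

Raw difference: -125.832 − 109.450 = -235.282°.
Normalise into (−180°, 180°]: -235.282° + 360° = 124.718°.
Positive ⇒ the second point lies to the east; separation 124.718°.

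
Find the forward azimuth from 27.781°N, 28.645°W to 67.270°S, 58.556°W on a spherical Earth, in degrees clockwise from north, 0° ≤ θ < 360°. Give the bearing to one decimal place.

Δλ = -58.556 − -28.645 = -29.911°.
θ = atan2( sin Δλ · cos φ₂ , cos φ₁ · sin φ₂ − sin φ₁ · cos φ₂ · cos Δλ )
  = atan2(-0.19267, -0.97213) = -168.789° → normalised to [0°, 360°): 191.211°.

191.2°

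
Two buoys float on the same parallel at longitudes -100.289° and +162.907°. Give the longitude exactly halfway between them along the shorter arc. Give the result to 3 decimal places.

Signed shortest Δλ from -100.289° to +162.907° is -96.804°.
Midpoint longitude = -100.289° + (-96.804°)/2 = -100.289° − 48.402° = -148.691°.
(The naïve average (-100.289 + +162.907)/2 = 31.309° is on the wrong side of the globe.)

-148.691°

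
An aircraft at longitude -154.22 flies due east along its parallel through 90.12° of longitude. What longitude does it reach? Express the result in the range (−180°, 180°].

Start at -154.22°; shift +90.12° → -64.10°.
-64.10° already lies in (−180°, 180°].

-64.10°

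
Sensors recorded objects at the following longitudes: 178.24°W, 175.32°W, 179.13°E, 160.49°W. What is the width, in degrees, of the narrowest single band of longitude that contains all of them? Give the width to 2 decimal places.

20.38°

Sort the longitudes: -178.24°, -175.32°, -160.49°, +179.13°.
Eastward gaps between consecutive values (wrapping around): 2.92°, 14.83°, 339.62°, 2.63°.
Largest gap = 339.62° ⇒ minimal covering band is its complement: 360° − 339.62° = 20.38°.
Band runs from +179.13° eastward to -160.49°, crossing the antimeridian.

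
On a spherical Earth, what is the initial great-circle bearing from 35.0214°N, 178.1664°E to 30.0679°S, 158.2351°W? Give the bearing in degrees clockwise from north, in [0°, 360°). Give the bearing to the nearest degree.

158°

Δλ = -158.2351 − 178.1664 = -336.4015°; wrapped into (−180°, 180°]: 23.5985°.
θ = atan2( sin Δλ · cos φ₂ , cos φ₁ · sin φ₂ − sin φ₁ · cos φ₂ · cos Δλ )
  = atan2(0.34645, -0.86543) = 158.183° → normalised to [0°, 360°): 158.183°.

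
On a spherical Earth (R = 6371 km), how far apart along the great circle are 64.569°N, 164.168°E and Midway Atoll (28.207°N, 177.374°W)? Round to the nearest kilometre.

Δλ = -177.374 − 164.168 = -341.542°; wrapped into (−180°, 180°]: 18.458°.
Δφ = 28.207 − 64.569 = -36.362°.
a = sin²(Δφ/2) + cos φ₁ · cos φ₂ · sin²(Δλ/2) = 0.107090.
c = 2·atan2(√a, √(1−a)) = 0.66678 rad → d = 6371·c ≈ 4248.03 km.

4248 km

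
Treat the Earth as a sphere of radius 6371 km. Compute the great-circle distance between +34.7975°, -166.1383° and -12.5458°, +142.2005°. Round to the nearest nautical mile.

4088 nmi

Δλ = 142.2005 − -166.1383 = 308.3388°; wrapped into (−180°, 180°]: -51.6612°.
Δφ = -12.5458 − 34.7975 = -47.3433°.
a = sin²(Δφ/2) + cos φ₁ · cos φ₂ · sin²(Δλ/2) = 0.313371.
c = 2·atan2(√a, √(1−a)) = 1.18828 rad → d = 6371·c ≈ 7570.52 km ≈ 4087.76 nmi.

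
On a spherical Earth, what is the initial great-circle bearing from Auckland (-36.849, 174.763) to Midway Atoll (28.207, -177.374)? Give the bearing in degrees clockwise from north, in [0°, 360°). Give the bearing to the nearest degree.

8°

Δλ = -177.374 − 174.763 = -352.137°; wrapped into (−180°, 180°]: 7.863°.
θ = atan2( sin Δλ · cos φ₂ , cos φ₁ · sin φ₂ − sin φ₁ · cos φ₂ · cos Δλ )
  = atan2(0.12056, 0.90175) = 7.615° → normalised to [0°, 360°): 7.615°.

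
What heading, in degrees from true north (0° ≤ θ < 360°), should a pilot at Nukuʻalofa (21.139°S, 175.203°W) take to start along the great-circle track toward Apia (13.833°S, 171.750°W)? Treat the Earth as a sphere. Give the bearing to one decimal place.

24.8°

Δλ = -171.750 − -175.203 = 3.453°.
θ = atan2( sin Δλ · cos φ₂ , cos φ₁ · sin φ₂ − sin φ₁ · cos φ₂ · cos Δλ )
  = atan2(0.05848, 0.12653) = 24.806° → normalised to [0°, 360°): 24.806°.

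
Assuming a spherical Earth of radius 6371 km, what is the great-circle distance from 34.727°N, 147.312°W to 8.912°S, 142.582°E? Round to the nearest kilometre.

8802 km

Δλ = 142.582 − -147.312 = 289.894°; wrapped into (−180°, 180°]: -70.106°.
Δφ = -8.912 − 34.727 = -43.639°.
a = sin²(Δφ/2) + cos φ₁ · cos φ₂ · sin²(Δλ/2) = 0.405979.
c = 2·atan2(√a, √(1−a)) = 1.38163 rad → d = 6371·c ≈ 8802.36 km.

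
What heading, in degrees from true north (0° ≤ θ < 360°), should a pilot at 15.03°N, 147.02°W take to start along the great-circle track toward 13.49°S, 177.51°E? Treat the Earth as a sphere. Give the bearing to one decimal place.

Δλ = 177.51 − -147.02 = 324.53°; wrapped into (−180°, 180°]: -35.47°.
θ = atan2( sin Δλ · cos φ₂ , cos φ₁ · sin φ₂ − sin φ₁ · cos φ₂ · cos Δλ )
  = atan2(-0.56427, -0.43067) = -127.352° → normalised to [0°, 360°): 232.648°.

232.6°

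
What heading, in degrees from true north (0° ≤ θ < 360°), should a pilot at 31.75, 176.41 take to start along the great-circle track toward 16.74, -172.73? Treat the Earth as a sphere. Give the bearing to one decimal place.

144.2°

Δλ = -172.73 − 176.41 = -349.14°; wrapped into (−180°, 180°]: 10.86°.
θ = atan2( sin Δλ · cos φ₂ , cos φ₁ · sin φ₂ − sin φ₁ · cos φ₂ · cos Δλ )
  = atan2(0.18043, -0.24996) = 144.178° → normalised to [0°, 360°): 144.178°.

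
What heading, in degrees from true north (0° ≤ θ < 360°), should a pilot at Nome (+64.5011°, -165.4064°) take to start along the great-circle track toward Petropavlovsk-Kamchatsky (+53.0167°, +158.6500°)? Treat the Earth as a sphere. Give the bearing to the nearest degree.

Δλ = 158.6500 − -165.4064 = 324.0564°; wrapped into (−180°, 180°]: -35.9436°.
θ = atan2( sin Δλ · cos φ₂ , cos φ₁ · sin φ₂ − sin φ₁ · cos φ₂ · cos Δλ )
  = atan2(-0.35312, -0.09571) = -105.166° → normalised to [0°, 360°): 254.834°.

255°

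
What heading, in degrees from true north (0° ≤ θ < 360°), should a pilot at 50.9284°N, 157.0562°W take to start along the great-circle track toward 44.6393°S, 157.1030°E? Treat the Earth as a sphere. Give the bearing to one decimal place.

Δλ = 157.1030 − -157.0562 = 314.1592°; wrapped into (−180°, 180°]: -45.8408°.
θ = atan2( sin Δλ · cos φ₂ , cos φ₁ · sin φ₂ − sin φ₁ · cos φ₂ · cos Δλ )
  = atan2(-0.51047, -0.82771) = -148.337° → normalised to [0°, 360°): 211.663°.

211.7°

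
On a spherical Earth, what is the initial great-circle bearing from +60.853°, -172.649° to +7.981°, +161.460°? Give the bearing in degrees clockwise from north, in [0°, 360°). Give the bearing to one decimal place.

211.3°

Δλ = 161.460 − -172.649 = 334.109°; wrapped into (−180°, 180°]: -25.891°.
θ = atan2( sin Δλ · cos φ₂ , cos φ₁ · sin φ₂ − sin φ₁ · cos φ₂ · cos Δλ )
  = atan2(-0.43243, -0.71047) = -148.673° → normalised to [0°, 360°): 211.327°.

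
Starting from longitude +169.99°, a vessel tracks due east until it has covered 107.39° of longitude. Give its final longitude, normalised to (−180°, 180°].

Start at +169.99°; shift +107.39° → +277.38°.
+277.38° lies outside (−180°, 180°]; subtract 360° → -82.62°.

-82.62°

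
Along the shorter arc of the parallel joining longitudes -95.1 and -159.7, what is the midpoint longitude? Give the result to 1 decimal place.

Signed shortest Δλ from -95.1° to -159.7° is -64.6°.
Midpoint longitude = -95.1° + (-64.6°)/2 = -95.1° − 32.3° = -127.4°.

-127.4°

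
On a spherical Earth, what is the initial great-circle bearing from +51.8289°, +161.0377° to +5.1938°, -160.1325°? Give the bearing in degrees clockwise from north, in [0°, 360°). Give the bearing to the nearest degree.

132°

Δλ = -160.1325 − 161.0377 = -321.1702°; wrapped into (−180°, 180°]: 38.8298°.
θ = atan2( sin Δλ · cos φ₂ , cos φ₁ · sin φ₂ − sin φ₁ · cos φ₂ · cos Δλ )
  = atan2(0.62443, -0.55397) = 131.578° → normalised to [0°, 360°): 131.578°.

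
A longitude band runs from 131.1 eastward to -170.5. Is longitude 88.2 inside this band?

No

Band width going east from +131.1° to -170.5°: ((-170.5 − 131.1) mod 360) = 58.4°.
Offset of +88.2° east of the west edge: ((88.2 − 131.1) mod 360) = 317.1°.
317.1° > 58.4° ⇒ outside.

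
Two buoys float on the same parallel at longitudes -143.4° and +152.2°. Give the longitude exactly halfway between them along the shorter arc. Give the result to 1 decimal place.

Signed shortest Δλ from -143.4° to +152.2° is -64.4°.
Midpoint longitude = -143.4° + (-64.4°)/2 = -143.4° − 32.2° = -175.6°.
(The naïve average (-143.4 + +152.2)/2 = 4.4° is on the wrong side of the globe.)

-175.6°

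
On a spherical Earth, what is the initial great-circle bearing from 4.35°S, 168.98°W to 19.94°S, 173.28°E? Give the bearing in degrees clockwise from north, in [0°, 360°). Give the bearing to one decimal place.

Δλ = 173.28 − -168.98 = 342.26°; wrapped into (−180°, 180°]: -17.74°.
θ = atan2( sin Δλ · cos φ₂ , cos φ₁ · sin φ₂ − sin φ₁ · cos φ₂ · cos Δλ )
  = atan2(-0.28643, -0.27214) = -133.535° → normalised to [0°, 360°): 226.465°.

226.5°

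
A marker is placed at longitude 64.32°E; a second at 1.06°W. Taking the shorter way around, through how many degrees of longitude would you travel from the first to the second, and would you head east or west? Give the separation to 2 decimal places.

65.38° west

Raw difference: -1.06 − 64.32 = -65.38°.
Normalise into (−180°, 180°]: -65.38° stays -65.38°.
Negative ⇒ the second point lies to the west; separation 65.38°.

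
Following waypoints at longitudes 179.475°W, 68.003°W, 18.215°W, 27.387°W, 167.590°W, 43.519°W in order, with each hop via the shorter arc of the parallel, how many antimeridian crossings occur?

Leg 1: -179.475° → -68.003°, shortest Δλ = 111.472° (east) — does not cross 180°.
Leg 2: -68.003° → -18.215°, shortest Δλ = 49.788° (east) — does not cross 180°.
Leg 3: -18.215° → -27.387°, shortest Δλ = -9.172° (west) — does not cross 180°.
Leg 4: -27.387° → -167.590°, shortest Δλ = -140.203° (west) — does not cross 180°.
Leg 5: -167.590° → -43.519°, shortest Δλ = 124.071° (east) — does not cross 180°.
Total crossings: 0.

0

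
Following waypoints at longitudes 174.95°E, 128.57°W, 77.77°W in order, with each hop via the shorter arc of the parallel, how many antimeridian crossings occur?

1

Leg 1: +174.95° → -128.57°, shortest Δλ = 56.48° (east) — crosses 180°.
Leg 2: -128.57° → -77.77°, shortest Δλ = 50.8° (east) — does not cross 180°.
Total crossings: 1.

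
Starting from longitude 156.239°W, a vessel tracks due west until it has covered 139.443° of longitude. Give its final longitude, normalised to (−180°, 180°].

Start at -156.239°; shift −139.443° → -295.682°.
-295.682° lies outside (−180°, 180°]; add 360° → +64.318°.

64.318°E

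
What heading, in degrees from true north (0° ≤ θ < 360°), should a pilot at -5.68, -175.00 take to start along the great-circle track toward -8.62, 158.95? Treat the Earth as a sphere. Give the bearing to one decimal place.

262.0°

Δλ = 158.95 − -175.00 = 333.95°; wrapped into (−180°, 180°]: -26.05°.
θ = atan2( sin Δλ · cos φ₂ , cos φ₁ · sin φ₂ − sin φ₁ · cos φ₂ · cos Δλ )
  = atan2(-0.43419, -0.06123) = -98.027° → normalised to [0°, 360°): 261.973°.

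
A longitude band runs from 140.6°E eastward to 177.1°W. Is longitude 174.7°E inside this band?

Band width going east from +140.6° to -177.1°: ((-177.1 − 140.6) mod 360) = 42.3°.
Offset of +174.7° east of the west edge: ((174.7 − 140.6) mod 360) = 34.1°.
34.1° ≤ 42.3° ⇒ inside.

Yes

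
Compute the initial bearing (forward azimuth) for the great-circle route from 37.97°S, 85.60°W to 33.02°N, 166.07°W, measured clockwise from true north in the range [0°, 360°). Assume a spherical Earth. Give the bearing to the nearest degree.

302°

Δλ = -166.07 − -85.60 = -80.47°.
θ = atan2( sin Δλ · cos φ₂ , cos φ₁ · sin φ₂ − sin φ₁ · cos φ₂ · cos Δλ )
  = atan2(-0.82691, 0.51500) = -58.085° → normalised to [0°, 360°): 301.915°.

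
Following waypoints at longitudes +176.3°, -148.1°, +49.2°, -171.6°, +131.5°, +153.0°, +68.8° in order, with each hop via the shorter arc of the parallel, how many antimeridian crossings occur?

Leg 1: +176.3° → -148.1°, shortest Δλ = 35.6° (east) — crosses 180°.
Leg 2: -148.1° → +49.2°, shortest Δλ = -162.7° (west) — crosses 180°.
Leg 3: +49.2° → -171.6°, shortest Δλ = 139.2° (east) — crosses 180°.
Leg 4: -171.6° → +131.5°, shortest Δλ = -56.9° (west) — crosses 180°.
Leg 5: +131.5° → +153.0°, shortest Δλ = 21.5° (east) — does not cross 180°.
Leg 6: +153.0° → +68.8°, shortest Δλ = -84.2° (west) — does not cross 180°.
Total crossings: 4.

4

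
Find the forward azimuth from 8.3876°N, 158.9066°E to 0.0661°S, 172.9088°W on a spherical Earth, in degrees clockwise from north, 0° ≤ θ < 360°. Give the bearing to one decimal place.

105.4°

Δλ = -172.9088 − 158.9066 = -331.8154°; wrapped into (−180°, 180°]: 28.1846°.
θ = atan2( sin Δλ · cos φ₂ , cos φ₁ · sin φ₂ − sin φ₁ · cos φ₂ · cos Δλ )
  = atan2(0.47231, -0.12971) = 105.357° → normalised to [0°, 360°): 105.357°.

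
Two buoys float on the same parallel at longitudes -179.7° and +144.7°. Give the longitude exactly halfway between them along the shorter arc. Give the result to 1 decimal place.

+162.5°

Signed shortest Δλ from -179.7° to +144.7° is -35.6°.
Midpoint longitude = -179.7° + (-35.6°)/2 = -179.7° − 17.8° = -197.5°.
Normalise into (−180°, 180°]: +162.5°.
(The naïve average (-179.7 + +144.7)/2 = -17.5° is on the wrong side of the globe.)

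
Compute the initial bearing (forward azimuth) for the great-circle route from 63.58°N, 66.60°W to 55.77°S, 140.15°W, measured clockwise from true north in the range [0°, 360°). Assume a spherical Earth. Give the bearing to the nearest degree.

Δλ = -140.15 − -66.60 = -73.55°.
θ = atan2( sin Δλ · cos φ₂ , cos φ₁ · sin φ₂ − sin φ₁ · cos φ₂ · cos Δλ )
  = atan2(-0.53949, -0.51053) = -133.420° → normalised to [0°, 360°): 226.580°.

227°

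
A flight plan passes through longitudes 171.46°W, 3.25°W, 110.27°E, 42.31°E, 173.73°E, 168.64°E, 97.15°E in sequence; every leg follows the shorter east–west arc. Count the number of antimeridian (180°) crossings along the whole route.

0

Leg 1: -171.46° → -3.25°, shortest Δλ = 168.21° (east) — does not cross 180°.
Leg 2: -3.25° → +110.27°, shortest Δλ = 113.52° (east) — does not cross 180°.
Leg 3: +110.27° → +42.31°, shortest Δλ = -67.96° (west) — does not cross 180°.
Leg 4: +42.31° → +173.73°, shortest Δλ = 131.42° (east) — does not cross 180°.
Leg 5: +173.73° → +168.64°, shortest Δλ = -5.09° (west) — does not cross 180°.
Leg 6: +168.64° → +97.15°, shortest Δλ = -71.49° (west) — does not cross 180°.
Total crossings: 0.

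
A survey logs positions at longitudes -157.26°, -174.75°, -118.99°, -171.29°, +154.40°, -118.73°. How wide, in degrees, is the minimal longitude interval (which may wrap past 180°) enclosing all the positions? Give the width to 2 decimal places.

Sort the longitudes: -174.75°, -171.29°, -157.26°, -118.99°, -118.73°, +154.40°.
Eastward gaps between consecutive values (wrapping around): 3.46°, 14.03°, 38.27°, 0.26°, 273.13°, 30.85°.
Largest gap = 273.13° ⇒ minimal covering band is its complement: 360° − 273.13° = 86.87°.
Band runs from +154.40° eastward to -118.73°, crossing the antimeridian.

86.87°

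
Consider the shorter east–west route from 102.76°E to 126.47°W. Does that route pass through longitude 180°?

Yes

Naïve |-126.47 − 102.76| = 229.23° > 180°, so the shorter arc goes the other way round — across 180°.
Signed shortest Δλ = ((-126.47 − 102.76 + 180) mod 360) − 180 = 130.77°.
Going east by 130.77° from +102.76° passes through 180° before reaching -126.47°.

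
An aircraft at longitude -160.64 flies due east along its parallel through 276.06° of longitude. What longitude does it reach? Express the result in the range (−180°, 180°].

+115.42°

Start at -160.64°; shift +276.06° → +115.42°.
+115.42° already lies in (−180°, 180°].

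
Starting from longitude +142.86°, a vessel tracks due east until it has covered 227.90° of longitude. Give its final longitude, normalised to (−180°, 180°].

+10.76°

Start at +142.86°; shift +227.90° → +370.76°.
+370.76° lies outside (−180°, 180°]; subtract 360° → +10.76°.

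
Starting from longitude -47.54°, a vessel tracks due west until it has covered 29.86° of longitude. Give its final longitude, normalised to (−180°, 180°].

Start at -47.54°; shift −29.86° → -77.40°.
-77.40° already lies in (−180°, 180°].

-77.40°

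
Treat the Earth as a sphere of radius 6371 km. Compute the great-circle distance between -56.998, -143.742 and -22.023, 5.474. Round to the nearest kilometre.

10769 km

Δλ = 5.474 − -143.742 = 149.216°.
Δφ = -22.023 − -56.998 = 34.975°.
a = sin²(Δφ/2) + cos φ₁ · cos φ₂ · sin²(Δλ/2) = 0.559653.
c = 2·atan2(√a, √(1−a)) = 1.69039 rad → d = 6371·c ≈ 10769.46 km.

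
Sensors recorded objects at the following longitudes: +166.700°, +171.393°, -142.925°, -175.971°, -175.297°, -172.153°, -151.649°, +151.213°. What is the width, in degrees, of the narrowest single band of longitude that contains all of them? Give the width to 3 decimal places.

Sort the longitudes: -175.971°, -175.297°, -172.153°, -151.649°, -142.925°, +151.213°, +166.700°, +171.393°.
Eastward gaps between consecutive values (wrapping around): 0.674°, 3.144°, 20.504°, 8.724°, 294.138°, 15.487°, 4.693°, 12.636°.
Largest gap = 294.138° ⇒ minimal covering band is its complement: 360° − 294.138° = 65.862°.
Band runs from +151.213° eastward to -142.925°, crossing the antimeridian.

65.862°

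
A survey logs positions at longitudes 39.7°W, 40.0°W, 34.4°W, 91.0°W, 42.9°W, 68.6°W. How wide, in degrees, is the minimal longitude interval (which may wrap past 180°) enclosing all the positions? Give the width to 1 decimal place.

56.6°

Sort the longitudes: -91.0°, -68.6°, -42.9°, -40.0°, -39.7°, -34.4°.
Eastward gaps between consecutive values (wrapping around): 22.4°, 25.7°, 2.9°, 0.3°, 5.3°, 303.4°.
Largest gap = 303.4° ⇒ minimal covering band is its complement: 360° − 303.4° = 56.6°.
Band runs from -91.0° eastward to -34.4°.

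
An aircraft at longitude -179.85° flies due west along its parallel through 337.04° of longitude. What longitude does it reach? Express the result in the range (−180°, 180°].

-156.89°

Start at -179.85°; shift −337.04° → -516.89°.
-516.89° lies outside (−180°, 180°]; add 360° → -156.89°.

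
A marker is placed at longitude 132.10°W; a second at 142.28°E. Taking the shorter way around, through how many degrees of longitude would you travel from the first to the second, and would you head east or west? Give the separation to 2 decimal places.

Raw difference: 142.28 − -132.10 = 274.38°.
Normalise into (−180°, 180°]: 274.38° − 360° = -85.62°.
Negative ⇒ the second point lies to the west; separation 85.62°.

85.62° west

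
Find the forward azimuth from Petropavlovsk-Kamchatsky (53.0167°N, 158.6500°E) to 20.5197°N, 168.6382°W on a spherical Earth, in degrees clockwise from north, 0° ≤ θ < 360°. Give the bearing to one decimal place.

129.6°

Δλ = -168.6382 − 158.6500 = -327.2882°; wrapped into (−180°, 180°]: 32.7118°.
θ = atan2( sin Δλ · cos φ₂ , cos φ₁ · sin φ₂ − sin φ₁ · cos φ₂ · cos Δλ )
  = atan2(0.50613, -0.41860) = 129.593° → normalised to [0°, 360°): 129.593°.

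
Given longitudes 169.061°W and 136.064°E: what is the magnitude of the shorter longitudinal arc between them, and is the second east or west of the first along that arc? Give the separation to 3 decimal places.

54.875° west

Raw difference: 136.064 − -169.061 = 305.125°.
Normalise into (−180°, 180°]: 305.125° − 360° = -54.875°.
Negative ⇒ the second point lies to the west; separation 54.875°.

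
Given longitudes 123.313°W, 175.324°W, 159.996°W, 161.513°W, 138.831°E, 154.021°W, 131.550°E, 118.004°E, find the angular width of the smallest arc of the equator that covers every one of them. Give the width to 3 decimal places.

Sort the longitudes: -175.324°, -161.513°, -159.996°, -154.021°, -123.313°, +118.004°, +131.550°, +138.831°.
Eastward gaps between consecutive values (wrapping around): 13.811°, 1.517°, 5.975°, 30.708°, 241.317°, 13.546°, 7.281°, 45.845°.
Largest gap = 241.317° ⇒ minimal covering band is its complement: 360° − 241.317° = 118.683°.
Band runs from +118.004° eastward to -123.313°, crossing the antimeridian.

118.683°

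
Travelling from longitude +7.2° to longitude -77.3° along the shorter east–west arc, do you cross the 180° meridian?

Signed shortest Δλ = ((-77.3 − 7.2 + 180) mod 360) − 180 = -84.5°.
Going west by 84.5° from +7.2° reaches -77.3° without touching 180°.

No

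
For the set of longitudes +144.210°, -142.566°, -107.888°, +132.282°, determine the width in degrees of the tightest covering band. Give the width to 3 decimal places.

Sort the longitudes: -142.566°, -107.888°, +132.282°, +144.210°.
Eastward gaps between consecutive values (wrapping around): 34.678°, 240.170°, 11.928°, 73.224°.
Largest gap = 240.170° ⇒ minimal covering band is its complement: 360° − 240.170° = 119.830°.
Band runs from +132.282° eastward to -107.888°, crossing the antimeridian.

119.830°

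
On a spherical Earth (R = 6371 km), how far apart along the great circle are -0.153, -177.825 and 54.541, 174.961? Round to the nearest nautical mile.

3303 nmi

Δλ = 174.961 − -177.825 = 352.786°; wrapped into (−180°, 180°]: -7.214°.
Δφ = 54.541 − -0.153 = 54.694°.
a = sin²(Δφ/2) + cos φ₁ · cos φ₂ · sin²(Δλ/2) = 0.213325.
c = 2·atan2(√a, √(1−a)) = 0.96021 rad → d = 6371·c ≈ 6117.47 km ≈ 3303.17 nmi.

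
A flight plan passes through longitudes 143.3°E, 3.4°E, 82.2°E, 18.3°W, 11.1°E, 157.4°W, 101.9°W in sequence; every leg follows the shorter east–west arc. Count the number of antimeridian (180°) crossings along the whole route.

0

Leg 1: +143.3° → +3.4°, shortest Δλ = -139.9° (west) — does not cross 180°.
Leg 2: +3.4° → +82.2°, shortest Δλ = 78.8° (east) — does not cross 180°.
Leg 3: +82.2° → -18.3°, shortest Δλ = -100.5° (west) — does not cross 180°.
Leg 4: -18.3° → +11.1°, shortest Δλ = 29.4° (east) — does not cross 180°.
Leg 5: +11.1° → -157.4°, shortest Δλ = -168.5° (west) — does not cross 180°.
Leg 6: -157.4° → -101.9°, shortest Δλ = 55.5° (east) — does not cross 180°.
Total crossings: 0.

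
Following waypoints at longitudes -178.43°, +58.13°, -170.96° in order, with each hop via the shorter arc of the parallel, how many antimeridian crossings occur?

Leg 1: -178.43° → +58.13°, shortest Δλ = -123.44° (west) — crosses 180°.
Leg 2: +58.13° → -170.96°, shortest Δλ = 130.91° (east) — crosses 180°.
Total crossings: 2.

2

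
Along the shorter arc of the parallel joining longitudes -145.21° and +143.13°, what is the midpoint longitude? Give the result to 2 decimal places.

Signed shortest Δλ from -145.21° to +143.13° is -71.66°.
Midpoint longitude = -145.21° + (-71.66°)/2 = -145.21° − 35.83° = -181.04°.
Normalise into (−180°, 180°]: +178.96°.
(The naïve average (-145.21 + +143.13)/2 = -1.04° is on the wrong side of the globe.)

+178.96°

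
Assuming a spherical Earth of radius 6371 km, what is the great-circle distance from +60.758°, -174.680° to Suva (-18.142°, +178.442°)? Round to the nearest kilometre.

8795 km

Δλ = 178.442 − -174.680 = 353.122°; wrapped into (−180°, 180°]: -6.878°.
Δφ = -18.142 − 60.758 = -78.900°.
a = sin²(Δφ/2) + cos φ₁ · cos φ₂ · sin²(Δλ/2) = 0.405409.
c = 2·atan2(√a, √(1−a)) = 1.38047 rad → d = 6371·c ≈ 8794.96 km.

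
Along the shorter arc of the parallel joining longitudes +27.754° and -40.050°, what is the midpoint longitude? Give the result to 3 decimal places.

Signed shortest Δλ from +27.754° to -40.050° is -67.804°.
Midpoint longitude = +27.754° + (-67.804°)/2 = +27.754° − 33.902° = -6.148°.

-6.148°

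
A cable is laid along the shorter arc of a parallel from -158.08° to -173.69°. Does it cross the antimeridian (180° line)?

No

Signed shortest Δλ = ((-173.69 − -158.08 + 180) mod 360) − 180 = -15.61°.
Going west by 15.61° from -158.08° reaches -173.69° without touching 180°.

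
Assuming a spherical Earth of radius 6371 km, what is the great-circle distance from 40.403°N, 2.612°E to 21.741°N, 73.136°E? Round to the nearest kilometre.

Δλ = 73.136 − 2.612 = 70.524°.
Δφ = 21.741 − 40.403 = -18.662°.
a = sin²(Δφ/2) + cos φ₁ · cos φ₂ · sin²(Δλ/2) = 0.262040.
c = 2·atan2(√a, √(1−a)) = 1.07479 rad → d = 6371·c ≈ 6847.46 km.

6847 km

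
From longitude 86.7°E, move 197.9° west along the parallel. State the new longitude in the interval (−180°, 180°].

111.2°W

Start at +86.7°; shift −197.9° → -111.2°.
-111.2° already lies in (−180°, 180°].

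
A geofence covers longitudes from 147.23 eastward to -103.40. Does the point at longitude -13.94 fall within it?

Band width going east from +147.23° to -103.40°: ((-103.40 − 147.23) mod 360) = 109.37°.
Offset of -13.94° east of the west edge: ((-13.94 − 147.23) mod 360) = 198.83°.
198.83° > 109.37° ⇒ outside.

No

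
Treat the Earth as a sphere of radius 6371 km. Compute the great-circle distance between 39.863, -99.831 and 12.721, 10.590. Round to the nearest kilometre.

10775 km

Δλ = 10.590 − -99.831 = 110.421°.
Δφ = 12.721 − 39.863 = -27.142°.
a = sin²(Δφ/2) + cos φ₁ · cos φ₂ · sin²(Δλ/2) = 0.560053.
c = 2·atan2(√a, √(1−a)) = 1.69119 rad → d = 6371·c ≈ 10774.59 km.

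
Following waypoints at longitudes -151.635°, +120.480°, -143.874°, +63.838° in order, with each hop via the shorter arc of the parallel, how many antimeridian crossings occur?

3

Leg 1: -151.635° → +120.480°, shortest Δλ = -87.885° (west) — crosses 180°.
Leg 2: +120.480° → -143.874°, shortest Δλ = 95.646° (east) — crosses 180°.
Leg 3: -143.874° → +63.838°, shortest Δλ = -152.288° (west) — crosses 180°.
Total crossings: 3.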